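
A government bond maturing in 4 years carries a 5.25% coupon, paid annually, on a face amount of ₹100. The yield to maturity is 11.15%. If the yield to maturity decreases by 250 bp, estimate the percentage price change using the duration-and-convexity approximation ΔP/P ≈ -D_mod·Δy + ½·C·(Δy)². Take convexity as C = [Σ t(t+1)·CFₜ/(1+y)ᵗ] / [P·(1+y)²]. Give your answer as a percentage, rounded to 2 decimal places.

+8.72%

With y = 0.1115:
  t   CF        PV=CF/(1+0.1115)^t    t·PV        t(t+1)·PV
  1         5.25         4.7233         4.7233           9.4467
  2         5.25         4.2495         8.4990          25.4971
  3         5.25         3.8232        11.4697          45.8788
  4       105.25        68.9579       275.8317       1,379.1587
  Σ                     81.7540       300.5238       1,459.9813
P = 81.7540; D_Mac = 3.67595 yrs; D_mod = 3.30720 yrs; C = 14.45503.
Duration effect: -3.30720 × (-0.025) = +0.082680
Convexity effect: 0.5 × 14.45503 × (-0.025)² = +0.0045172
ΔP/P ≈ +0.082680 + 0.0045172 = +0.087197 = +8.7197%.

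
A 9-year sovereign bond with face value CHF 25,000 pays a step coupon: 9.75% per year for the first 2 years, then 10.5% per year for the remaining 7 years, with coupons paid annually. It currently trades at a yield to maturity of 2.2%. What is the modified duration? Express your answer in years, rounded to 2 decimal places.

6.79 years

Periodic yield y = 0.022. First find Macaulay duration:
  t   CF        PV=CF/(1+0.022)^t    t·PV
  1     2,437.50     2,385.0294     2,385.0294
  2     2,437.50     2,333.6882     4,667.3764
  3     2,625.00     2,459.1024     7,377.3073
  4     2,625.00     2,406.1668     9,624.6671
  5     2,625.00     2,354.3706    11,771.8531
  6     2,625.00     2,303.6894    13,822.1367
  7     2,625.00     2,254.0993    15,778.6948
  8     2,625.00     2,205.5766    17,644.6126
  9    27,625.00    22,711.4166   204,402.7498
  Σ                 41,413.1393   287,474.4272
P = 41,413.1393; Macaulay duration = 287,474.4272 / 41,413.1393 = 6.94162 years.
Modified duration = D_Mac / (1 + y) = 6.94162 / 1.022 = 6.79220 years.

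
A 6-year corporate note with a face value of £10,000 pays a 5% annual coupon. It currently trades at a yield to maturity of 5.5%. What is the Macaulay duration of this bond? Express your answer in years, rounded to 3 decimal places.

Periodic yield y = 0.055. Discount each cash flow and weight by its year:
  t   CF        PV=CF/(1+0.055)^t    t·PV
  1       500.00       473.9336       473.9336
  2       500.00       449.2262       898.4524
  3       500.00       425.8068     1,277.4205
  4       500.00       403.6084     1,614.4335
  5       500.00       382.5672     1,912.8359
  6    10,500.00     7,615.0812    45,690.4875
  Σ                  9,750.2235    51,867.5634
Price P = Σ PV = 9,750.2235.
Macaulay duration = Σ(t·PV) / P = 51,867.5634 / 9,750.2235 = 5.31963 years.

5.320 years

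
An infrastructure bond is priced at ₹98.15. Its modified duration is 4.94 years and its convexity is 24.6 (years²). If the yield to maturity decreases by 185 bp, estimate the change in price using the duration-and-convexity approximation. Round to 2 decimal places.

+₹9.38

Duration effect: -D_mod·Δy = -4.94 × (-0.0185) = +0.091390
Convexity effect: ½·C·(Δy)² = 0.5 × 24.6 × (-0.0185)² = +0.004209675
ΔP/P ≈ +0.091390 + 0.004209675 = +0.095599675
ΔP ≈ 98.15 × (+0.095599675) = +9.38310810125.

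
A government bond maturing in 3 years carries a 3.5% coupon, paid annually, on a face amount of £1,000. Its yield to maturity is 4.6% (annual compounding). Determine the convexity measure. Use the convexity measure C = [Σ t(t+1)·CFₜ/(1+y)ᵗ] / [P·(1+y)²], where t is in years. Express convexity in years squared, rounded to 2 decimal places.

10.47

With y = 0.046:
  t   CF        PV=CF/(1+0.046)^t    t·PV        t(t+1)·PV
  1        35.00        33.4608        33.4608          66.9216
  2        35.00        31.9893        63.9786         191.9358
  3     1,035.00       904.3682     2,713.1047      10,852.4187
  Σ                    969.8183     2,810.5441      11,111.2761
P = 969.8183.
Convexity = Σ t(t+1)·PV / [P·(1+y)²] = 11,111.2761 / (969.8183 × 1.094116) = 10.47153.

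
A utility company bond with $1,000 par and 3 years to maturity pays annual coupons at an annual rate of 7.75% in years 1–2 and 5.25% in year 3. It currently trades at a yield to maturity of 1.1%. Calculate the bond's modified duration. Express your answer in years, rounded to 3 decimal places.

Periodic yield y = 0.011. First find Macaulay duration:
  t   CF        PV=CF/(1+0.011)^t    t·PV
  1        77.50        76.6568        76.6568
  2        77.50        75.8227       151.6455
  3     1,052.50     1,018.5178     3,055.5535
  Σ                  1,170.9973     3,283.8557
P = 1,170.9973; Macaulay duration = 3,283.8557 / 1,170.9973 = 2.80432 years.
Modified duration = D_Mac / (1 + y) = 2.80432 / 1.011 = 2.77381 years.

2.774 years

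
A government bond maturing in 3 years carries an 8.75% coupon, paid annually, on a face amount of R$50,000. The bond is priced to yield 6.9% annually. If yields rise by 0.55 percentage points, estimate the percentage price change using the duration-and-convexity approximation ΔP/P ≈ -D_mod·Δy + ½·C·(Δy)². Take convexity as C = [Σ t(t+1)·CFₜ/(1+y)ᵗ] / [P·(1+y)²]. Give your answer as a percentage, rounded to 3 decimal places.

With y = 0.069:
  t   CF        PV=CF/(1+0.069)^t    t·PV        t(t+1)·PV
  1     4,375.00     4,092.6099     4,092.6099       8,185.2198
  2     4,375.00     3,828.4471     7,656.8941      22,970.6824
  3    54,375.00    44,510.8773   133,532.6319     534,130.5277
  Σ                 52,431.9343   145,282.1360     565,286.4300
P = 52,431.9343; D_Mac = 2.77087 yrs; D_mod = 2.59202 yrs; C = 9.43446.
Duration effect: -2.59202 × (+0.0055) = -0.014256
Convexity effect: 0.5 × 9.43446 × (0.0055)² = +0.0001427
ΔP/P ≈ -0.014256 + 0.0001427 = -0.014113 = -1.4113%.

-1.411%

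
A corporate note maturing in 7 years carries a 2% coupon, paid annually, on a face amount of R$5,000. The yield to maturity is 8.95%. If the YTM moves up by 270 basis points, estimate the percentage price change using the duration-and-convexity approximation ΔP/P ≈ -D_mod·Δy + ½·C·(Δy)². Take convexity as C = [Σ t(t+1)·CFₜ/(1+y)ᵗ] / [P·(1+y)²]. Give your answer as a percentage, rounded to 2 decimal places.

With y = 0.0895:
  t   CF        PV=CF/(1+0.0895)^t    t·PV        t(t+1)·PV
  1       100.00        91.7852        91.7852         183.5704
  2       100.00        84.2453       168.4905         505.4716
  3       100.00        77.3247       231.9741         927.8965
  4       100.00        70.9727       283.8906       1,419.4531
  5       100.00        65.1424       325.7121       1,954.2723
  6       100.00        59.7911       358.7466       2,511.2265
  7     5,100.00     2,798.8494    19,591.9460     156,735.5676
  Σ                  3,248.1108    21,052.5452     164,237.4581
P = 3,248.1108; D_Mac = 6.48147 yrs; D_mod = 5.94904 yrs; C = 42.59777.
Duration effect: -5.94904 × (+0.027) = -0.160624
Convexity effect: 0.5 × 42.59777 × (0.027)² = +0.0155269
ΔP/P ≈ -0.160624 + 0.0155269 = -0.145097 = -14.5097%.

-14.51%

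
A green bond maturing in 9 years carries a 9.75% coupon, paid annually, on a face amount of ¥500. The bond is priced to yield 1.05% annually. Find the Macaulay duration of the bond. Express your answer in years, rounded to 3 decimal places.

7.055 years

Periodic yield y = 0.0105. Discount each cash flow and weight by its year:
  t   CF        PV=CF/(1+0.0105)^t    t·PV
  1        48.75        48.2434        48.2434
  2        48.75        47.7422        95.4843
  3        48.75        47.2461       141.7382
  4        48.75        46.7551       187.0206
  5        48.75        46.2693       231.3466
  6        48.75        45.7885       274.7312
  7        48.75        45.3127       317.1892
  8        48.75        44.8419       358.7353
  9       548.75       499.5140     4,495.6261
  Σ                    871.7133     6,150.1148
Price P = Σ PV = 871.7133.
Macaulay duration = Σ(t·PV) / P = 6,150.1148 / 871.7133 = 7.05520 years.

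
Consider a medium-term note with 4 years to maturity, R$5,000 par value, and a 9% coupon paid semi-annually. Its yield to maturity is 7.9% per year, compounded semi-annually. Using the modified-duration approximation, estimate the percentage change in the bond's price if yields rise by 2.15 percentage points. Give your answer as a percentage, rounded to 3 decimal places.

Periodic yield y = 0.0395. Modified duration first:
  t   CF        PV=CF/(1+0.0395)^t    t·PV
  1       225.00       216.4502       216.4502
  2       225.00       208.2253       416.4506
  3       225.00       200.3130       600.9389
  4       225.00       192.7013       770.8050
  5       225.00       185.3788       926.8940
  6       225.00       178.3346     1,070.0075
  7       225.00       171.5580     1,200.9062
  8     5,225.00     3,832.5722    30,660.5776
  Σ                  5,185.5334    35,863.0300
P = 5,185.5334; D_Mac = 6.91598 half-year periods = 3.45799 yrs; D_mod = 3.45799/(1+0.0395) = 3.32659 yrs.
ΔP/P ≈ -D_mod · Δy = -3.32659 × (+0.0215) = -0.071522 = -7.1522%.

-7.152%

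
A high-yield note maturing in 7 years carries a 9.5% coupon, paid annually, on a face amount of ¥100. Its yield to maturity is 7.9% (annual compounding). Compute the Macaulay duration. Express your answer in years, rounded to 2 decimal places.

5.49 years

Periodic yield y = 0.079. Discount each cash flow and weight by its year:
  t   CF        PV=CF/(1+0.079)^t    t·PV
  1         9.50         8.8044         8.8044
  2         9.50         8.1598        16.3196
  3         9.50         7.5624        22.6872
  4         9.50         7.0087        28.0348
  5         9.50         6.4956        32.4778
  6         9.50         6.0200        36.1199
  7       109.50        64.3079       450.1550
  Σ                    108.3588       594.5987
Price P = Σ PV = 108.3588.
Macaulay duration = Σ(t·PV) / P = 594.5987 / 108.3588 = 5.48732 years.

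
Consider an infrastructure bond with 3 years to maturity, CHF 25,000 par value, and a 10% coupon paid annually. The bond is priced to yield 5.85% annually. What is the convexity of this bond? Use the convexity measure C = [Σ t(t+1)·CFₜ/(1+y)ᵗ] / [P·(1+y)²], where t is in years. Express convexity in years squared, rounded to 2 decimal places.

9.52

With y = 0.0585:
  t   CF        PV=CF/(1+0.0585)^t    t·PV        t(t+1)·PV
  1     2,500.00     2,361.8328     2,361.8328       4,723.6656
  2     2,500.00     2,231.3016     4,462.6033      13,387.8098
  3    27,500.00    23,187.8299    69,563.4898     278,253.9594
  Σ                 27,780.9644    76,387.9259     296,365.4348
P = 27,780.9644.
Convexity = Σ t(t+1)·PV / [P·(1+y)²] = 296,365.4348 / (27,780.9644 × 1.120422) = 9.52135.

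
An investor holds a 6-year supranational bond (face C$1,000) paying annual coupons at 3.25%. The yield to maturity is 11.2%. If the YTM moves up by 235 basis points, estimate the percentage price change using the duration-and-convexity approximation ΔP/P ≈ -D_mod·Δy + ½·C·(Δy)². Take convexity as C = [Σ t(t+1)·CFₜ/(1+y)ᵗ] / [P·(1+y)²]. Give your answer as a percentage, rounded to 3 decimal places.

With y = 0.112:
  t   CF        PV=CF/(1+0.112)^t    t·PV        t(t+1)·PV
  1        32.50        29.2266        29.2266          58.4532
  2        32.50        26.2829        52.5659         157.6976
  3        32.50        23.6357        70.9072         283.6287
  4        32.50        21.2552        85.0206         425.1030
  5        32.50        19.1143        95.5717         573.4304
  6     1,032.50       546.0864     3,276.5182      22,935.6275
  Σ                    665.6011     3,609.8102      24,433.9405
P = 665.6011; D_Mac = 5.42338 yrs; D_mod = 4.87714 yrs; C = 29.68724.
Duration effect: -4.87714 × (+0.0235) = -0.114613
Convexity effect: 0.5 × 29.68724 × (0.0235)² = +0.0081974
ΔP/P ≈ -0.114613 + 0.0081974 = -0.106415 = -10.6415%.

-10.642%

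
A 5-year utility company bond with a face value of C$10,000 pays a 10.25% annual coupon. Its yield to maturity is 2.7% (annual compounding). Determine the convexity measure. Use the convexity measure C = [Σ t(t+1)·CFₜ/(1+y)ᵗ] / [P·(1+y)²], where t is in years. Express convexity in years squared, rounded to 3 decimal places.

22.994

With y = 0.027:
  t   CF        PV=CF/(1+0.027)^t    t·PV        t(t+1)·PV
  1     1,025.00       998.0526       998.0526       1,996.1052
  2     1,025.00       971.8136     1,943.6272       5,830.8817
  3     1,025.00       946.2645     2,838.7934      11,355.1737
  4     1,025.00       921.3870     3,685.5481      18,427.7404
  5    11,025.00     9,649.9793    48,249.8963     289,499.3779
  Σ                 13,487.4970    57,715.9176     327,109.2789
P = 13,487.4970.
Convexity = Σ t(t+1)·PV / [P·(1+y)²] = 327,109.2789 / (13,487.4970 × 1.054729) = 22.99432.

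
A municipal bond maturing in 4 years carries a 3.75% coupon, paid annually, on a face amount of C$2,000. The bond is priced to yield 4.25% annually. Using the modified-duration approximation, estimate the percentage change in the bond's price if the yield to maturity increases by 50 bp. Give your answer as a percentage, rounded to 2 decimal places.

Periodic yield y = 0.0425. Modified duration first:
  t   CF        PV=CF/(1+0.0425)^t    t·PV
  1        75.00        71.9424        71.9424
  2        75.00        69.0095       138.0191
  3        75.00        66.1962       198.5886
  4     2,075.00     1,756.7657     7,027.0628
  Σ                  1,963.9139     7,435.6130
P = 1,963.9139; D_Mac = 3.78612 yrs; D_mod = 3.78612/(1+0.0425) = 3.63177 yrs.
ΔP/P ≈ -D_mod · Δy = -3.63177 × (+0.005) = -0.018159 = -1.8159%.

-1.82%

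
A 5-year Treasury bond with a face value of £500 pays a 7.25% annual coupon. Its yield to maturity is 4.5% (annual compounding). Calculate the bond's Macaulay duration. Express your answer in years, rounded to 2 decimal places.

Periodic yield y = 0.045. Discount each cash flow and weight by its year:
  t   CF        PV=CF/(1+0.045)^t    t·PV
  1        36.25        34.6890        34.6890
  2        36.25        33.1952        66.3904
  3        36.25        31.7658        95.2973
  4        36.25        30.3978       121.5914
  5       536.25       430.3144     2,151.5719
  Σ                    560.3622     2,469.5399
Price P = Σ PV = 560.3622.
Macaulay duration = Σ(t·PV) / P = 2,469.5399 / 560.3622 = 4.40704 years.

4.41 years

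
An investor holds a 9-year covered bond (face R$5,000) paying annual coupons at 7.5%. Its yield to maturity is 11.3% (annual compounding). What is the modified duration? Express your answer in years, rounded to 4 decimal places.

Periodic yield y = 0.113. First find Macaulay duration:
  t   CF        PV=CF/(1+0.113)^t    t·PV
  1       375.00       336.9272       336.9272
  2       375.00       302.7199       605.4398
  3       375.00       271.9855       815.9565
  4       375.00       244.3715       977.4861
  5       375.00       219.5611     1,097.8056
  6       375.00       197.2697     1,183.6179
  7       375.00       177.2414     1,240.6896
  8       375.00       159.2465     1,273.9722
  9     5,375.00     2,050.7938    18,457.1439
  Σ                  3,960.1166    25,989.0389
P = 3,960.1166; Macaulay duration = 25,989.0389 / 3,960.1166 = 6.56270 years.
Modified duration = D_Mac / (1 + y) = 6.56270 / 1.113 = 5.89640 years.

5.8964 years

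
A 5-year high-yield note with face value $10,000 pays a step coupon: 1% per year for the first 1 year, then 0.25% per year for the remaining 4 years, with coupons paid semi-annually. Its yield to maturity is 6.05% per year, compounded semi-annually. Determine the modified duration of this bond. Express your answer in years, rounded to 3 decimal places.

Periodic yield y = 0.03025. First find Macaulay duration:
  t   CF        PV=CF/(1+0.03025)^t    t·PV
  1        50.00        48.5319        48.5319
  2        50.00        47.1069        94.2139
  3        12.50        11.4309        34.2928
  4        12.50        11.0953        44.3812
  5        12.50        10.7695        53.8477
  6        12.50        10.4533        62.7199
  7        12.50        10.1464        71.0247
  8        12.50         9.8485        78.7878
  9        12.50         9.5593        86.0338
  10   10,012.50     7,432.1813    74,321.8133
  Σ                  7,601.1235    74,895.6471
P = 7,601.1235; Macaulay duration = 74,895.6471 / 7,601.1235 = 9.85323 half-year periods = 4.92662 years.
Modified duration = D_Mac / (1 + y) = 4.92662 / 1.03025 = 4.78196 years.

4.782 years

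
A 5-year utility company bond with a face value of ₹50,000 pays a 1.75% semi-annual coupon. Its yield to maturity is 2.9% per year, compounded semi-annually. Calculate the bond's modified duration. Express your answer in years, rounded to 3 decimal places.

Periodic yield y = 0.0145. First find Macaulay duration:
  t   CF        PV=CF/(1+0.0145)^t    t·PV
  1       437.50       431.2469       431.2469
  2       437.50       425.0832       850.1664
  3       437.50       419.0076     1,257.0228
  4       437.50       413.0188     1,652.0753
  5       437.50       407.1157     2,035.5783
  6       437.50       401.2968     2,407.7811
  7       437.50       395.5612     2,768.9285
  8       437.50       389.9076     3,119.2604
  9       437.50       384.3347     3,459.0123
  10   50,437.50    43,675.0125   436,750.1254
  Σ                 47,341.5851   454,731.1974
P = 47,341.5851; Macaulay duration = 454,731.1974 / 47,341.5851 = 9.60532 half-year periods = 4.80266 years.
Modified duration = D_Mac / (1 + y) = 4.80266 / 1.0145 = 4.73402 years.

4.734 years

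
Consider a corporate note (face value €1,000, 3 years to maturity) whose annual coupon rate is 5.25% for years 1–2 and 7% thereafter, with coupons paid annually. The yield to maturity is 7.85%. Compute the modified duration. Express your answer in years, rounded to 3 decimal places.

Periodic yield y = 0.0785. First find Macaulay duration:
  t   CF        PV=CF/(1+0.0785)^t    t·PV
  1        52.50        48.6787        48.6787
  2        52.50        45.1356        90.2712
  3     1,070.00       852.9495     2,558.8486
  Σ                    946.7638     2,697.7984
P = 946.7638; Macaulay duration = 2,697.7984 / 946.7638 = 2.84949 years.
Modified duration = D_Mac / (1 + y) = 2.84949 / 1.0785 = 2.64209 years.

2.642 years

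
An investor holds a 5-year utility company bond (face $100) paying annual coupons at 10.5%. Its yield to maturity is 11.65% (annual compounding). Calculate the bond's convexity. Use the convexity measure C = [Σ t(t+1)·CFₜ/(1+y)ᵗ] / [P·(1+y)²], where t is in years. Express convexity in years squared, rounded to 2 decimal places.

With y = 0.1165:
  t   CF        PV=CF/(1+0.1165)^t    t·PV        t(t+1)·PV
  1        10.50         9.4044         9.4044          18.8088
  2        10.50         8.4231        16.8462          50.5386
  3        10.50         7.5442        22.6326          90.5304
  4        10.50         6.7570        27.0280         135.1401
  5       110.50        63.6896       318.4481       1,910.6885
  Σ                     95.8183       394.3593       2,205.7064
P = 95.8183.
Convexity = Σ t(t+1)·PV / [P·(1+y)²] = 2,205.7064 / (95.8183 × 1.246572) = 18.46638.

18.47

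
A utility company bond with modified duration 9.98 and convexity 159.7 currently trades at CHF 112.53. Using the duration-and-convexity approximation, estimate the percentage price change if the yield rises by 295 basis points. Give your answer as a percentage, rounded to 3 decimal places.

Duration effect: -D_mod·Δy = -9.98 × (+0.0295) = -0.294410
Convexity effect: ½·C·(Δy)² = 0.5 × 159.7 × (0.0295)² = +0.0694894625
ΔP/P ≈ -0.294410 + 0.0694894625 = -0.2249205375
= -22.49205375%.

-22.492%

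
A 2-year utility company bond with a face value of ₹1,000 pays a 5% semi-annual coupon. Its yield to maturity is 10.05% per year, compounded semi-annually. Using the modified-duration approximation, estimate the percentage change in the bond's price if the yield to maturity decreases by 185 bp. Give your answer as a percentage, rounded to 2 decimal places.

Periodic yield y = 0.05025. Modified duration first:
  t   CF        PV=CF/(1+0.05025)^t    t·PV
  1        25.00        23.8039        23.8039
  2        25.00        22.6649        45.3299
  3        25.00        21.5805        64.7416
  4     1,025.00       842.4674     3,369.8696
  Σ                    910.5167     3,503.7449
P = 910.5167; D_Mac = 3.84808 half-year periods = 1.92404 yrs; D_mod = 1.92404/(1+0.05025) = 1.83198 yrs.
ΔP/P ≈ -D_mod · Δy = -1.83198 × (-0.0185) = +0.033892 = +3.3892%.

+3.39%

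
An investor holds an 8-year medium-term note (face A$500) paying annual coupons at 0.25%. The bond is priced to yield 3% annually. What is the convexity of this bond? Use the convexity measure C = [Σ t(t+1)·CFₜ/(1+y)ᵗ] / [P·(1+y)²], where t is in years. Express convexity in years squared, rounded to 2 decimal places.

With y = 0.03:
  t   CF        PV=CF/(1+0.03)^t    t·PV        t(t+1)·PV
  1         1.25         1.2136         1.2136           2.4272
  2         1.25         1.1782         2.3565           7.0695
  3         1.25         1.1439         3.4318          13.7271
  4         1.25         1.1106         4.4424          22.2122
  5         1.25         1.0783         5.3913          32.3478
  6         1.25         1.0469         6.2811          43.9679
  7         1.25         1.0164         7.1146          56.9164
  8       501.25       395.6914     3,165.5310      28,489.7793
  Σ                    403.4792     3,195.7623      28,668.4474
P = 403.4792.
Convexity = Σ t(t+1)·PV / [P·(1+y)²] = 28,668.4474 / (403.4792 × 1.060900) = 66.97435.

66.97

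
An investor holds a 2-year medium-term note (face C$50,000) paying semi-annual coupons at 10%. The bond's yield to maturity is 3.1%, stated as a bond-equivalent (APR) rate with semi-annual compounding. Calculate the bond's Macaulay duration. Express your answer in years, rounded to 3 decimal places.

1.871 years

Periodic yield y = 0.0155. Discount each cash flow and weight by its period:
  t   CF        PV=CF/(1+0.0155)^t    t·PV
  1     2,500.00     2,461.8415     2,461.8415
  2     2,500.00     2,424.2653     4,848.5307
  3     2,500.00     2,387.2628     7,161.7883
  4    52,500.00    49,367.3247   197,469.2987
  Σ                 56,640.6942   211,941.4591
Price P = Σ PV = 56,640.6942.
Macaulay duration = Σ(t·PV) / P = 211,941.4591 / 56,640.6942 = 3.74186 half-year periods.
In years: 3.74186 / 2 = 1.87093 years.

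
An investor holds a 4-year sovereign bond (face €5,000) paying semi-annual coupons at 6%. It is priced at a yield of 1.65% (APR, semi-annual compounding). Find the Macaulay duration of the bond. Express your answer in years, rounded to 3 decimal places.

3.649 years

Periodic yield y = 0.00825. Discount each cash flow and weight by its period:
  t   CF        PV=CF/(1+0.00825)^t    t·PV
  1       150.00       148.7726       148.7726
  2       150.00       147.5553       295.1106
  3       150.00       146.3479       439.0438
  4       150.00       145.1504       580.6017
  5       150.00       143.9627       719.8137
  6       150.00       142.7848       856.7086
  7       150.00       141.6164       991.3150
  8     5,150.00     4,822.3795    38,579.0359
  Σ                  5,838.5697    42,610.4020
Price P = Σ PV = 5,838.5697.
Macaulay duration = Σ(t·PV) / P = 42,610.4020 / 5,838.5697 = 7.29809 half-year periods.
In years: 7.29809 / 2 = 3.64904 years.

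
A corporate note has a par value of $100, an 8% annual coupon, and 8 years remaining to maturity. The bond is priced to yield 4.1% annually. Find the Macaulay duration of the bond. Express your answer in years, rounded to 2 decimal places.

6.42 years

Periodic yield y = 0.041. Discount each cash flow and weight by its year:
  t   CF        PV=CF/(1+0.041)^t    t·PV
  1         8.00         7.6849         7.6849
  2         8.00         7.3822        14.7645
  3         8.00         7.0915        21.2745
  4         8.00         6.8122        27.2488
  5         8.00         6.5439        32.7195
  6         8.00         6.2862        37.7170
  7         8.00         6.0386        42.2701
  8       108.00        78.3101       626.4810
  Σ                    126.1496       810.1602
Price P = Σ PV = 126.1496.
Macaulay duration = Σ(t·PV) / P = 810.1602 / 126.1496 = 6.42222 years.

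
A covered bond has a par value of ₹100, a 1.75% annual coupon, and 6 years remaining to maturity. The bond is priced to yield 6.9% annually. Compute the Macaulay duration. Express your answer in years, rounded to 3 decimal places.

Periodic yield y = 0.069. Discount each cash flow and weight by its year:
  t   CF        PV=CF/(1+0.069)^t    t·PV
  1         1.75         1.6370         1.6370
  2         1.75         1.5314         3.0628
  3         1.75         1.4325         4.2976
  4         1.75         1.3401         5.3603
  5         1.75         1.2536         6.2679
  6       101.75        68.1818       409.0905
  Σ                     75.3764       429.7161
Price P = Σ PV = 75.3764.
Macaulay duration = Σ(t·PV) / P = 429.7161 / 75.3764 = 5.70094 years.

5.701 years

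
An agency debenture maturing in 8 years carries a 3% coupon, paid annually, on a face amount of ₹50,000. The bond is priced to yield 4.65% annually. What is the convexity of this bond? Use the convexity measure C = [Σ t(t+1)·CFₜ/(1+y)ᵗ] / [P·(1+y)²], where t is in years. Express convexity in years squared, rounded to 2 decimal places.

With y = 0.0465:
  t   CF        PV=CF/(1+0.0465)^t    t·PV        t(t+1)·PV
  1     1,500.00     1,433.3493     1,433.3493       2,866.6985
  2     1,500.00     1,369.6601     2,739.3201       8,217.9604
  3     1,500.00     1,308.8008     3,926.4025      15,705.6099
  4     1,500.00     1,250.6458     5,002.5832      25,012.9160
  5     1,500.00     1,195.0748     5,975.3741      35,852.2446
  6     1,500.00     1,141.9731     6,851.8384      47,962.8690
  7     1,500.00     1,091.2308     7,638.6159      61,108.9269
  8    51,500.00    35,800.8524   286,406.8196   2,577,661.3760
  Σ                 44,591.5871   319,974.3030   2,774,388.6013
P = 44,591.5871.
Convexity = Σ t(t+1)·PV / [P·(1+y)²] = 2,774,388.6013 / (44,591.5871 × 1.095162) = 56.81145.

56.81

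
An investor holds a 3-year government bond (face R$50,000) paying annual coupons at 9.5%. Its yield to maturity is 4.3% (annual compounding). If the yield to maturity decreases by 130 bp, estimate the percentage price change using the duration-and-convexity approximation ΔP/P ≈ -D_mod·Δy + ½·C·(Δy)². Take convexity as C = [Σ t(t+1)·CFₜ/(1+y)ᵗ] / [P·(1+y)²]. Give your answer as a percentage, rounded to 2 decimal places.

+3.53%

With y = 0.043:
  t   CF        PV=CF/(1+0.043)^t    t·PV        t(t+1)·PV
  1     4,750.00     4,554.1707     4,554.1707       9,108.3413
  2     4,750.00     4,366.4148     8,732.8296      26,198.4889
  3    54,750.00    48,253.7643   144,761.2928     579,045.1712
  Σ                 57,174.3498   158,048.2931     614,352.0015
P = 57,174.3498; D_Mac = 2.76432 yrs; D_mod = 2.65036 yrs; C = 9.87751.
Duration effect: -2.65036 × (-0.013) = +0.034455
Convexity effect: 0.5 × 9.87751 × (-0.013)² = +0.0008346
ΔP/P ≈ +0.034455 + 0.0008346 = +0.035289 = +3.5289%.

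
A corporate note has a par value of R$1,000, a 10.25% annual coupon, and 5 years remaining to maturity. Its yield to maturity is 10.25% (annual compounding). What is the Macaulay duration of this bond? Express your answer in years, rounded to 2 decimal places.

4.15 years

Periodic yield y = 0.1025. Discount each cash flow and weight by its year:
  t   CF        PV=CF/(1+0.1025)^t    t·PV
  1       102.50        92.9705        92.9705
  2       102.50        84.3270       168.6540
  3       102.50        76.4871       229.4612
  4       102.50        69.3760       277.5041
  5     1,102.50       676.8394     3,384.1968
  Σ                  1,000.0000     4,152.7867
Price P = Σ PV = 1,000.0000.
Macaulay duration = Σ(t·PV) / P = 4,152.7867 / 1,000.0000 = 4.15279 years.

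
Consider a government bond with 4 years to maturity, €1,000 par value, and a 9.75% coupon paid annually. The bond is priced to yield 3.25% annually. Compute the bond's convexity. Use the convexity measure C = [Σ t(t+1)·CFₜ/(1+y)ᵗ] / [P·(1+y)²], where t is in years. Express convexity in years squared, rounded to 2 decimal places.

15.97

With y = 0.0325:
  t   CF        PV=CF/(1+0.0325)^t    t·PV        t(t+1)·PV
  1        97.50        94.4310        94.4310         188.8620
  2        97.50        91.4586       182.9172         548.7515
  3        97.50        88.5797       265.7392       1,062.9570
  4     1,097.50       965.7046     3,862.8183      19,314.0914
  Σ                  1,240.1739     4,405.9057      21,114.6619
P = 1,240.1739.
Convexity = Σ t(t+1)·PV / [P·(1+y)²] = 21,114.6619 / (1,240.1739 × 1.066056) = 15.97061.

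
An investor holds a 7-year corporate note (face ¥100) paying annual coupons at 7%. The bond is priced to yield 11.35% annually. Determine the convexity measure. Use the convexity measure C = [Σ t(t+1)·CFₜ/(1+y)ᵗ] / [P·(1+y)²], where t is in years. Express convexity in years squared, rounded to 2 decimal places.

With y = 0.1135:
  t   CF        PV=CF/(1+0.1135)^t    t·PV        t(t+1)·PV
  1         7.00         6.2865         6.2865          12.5730
  2         7.00         5.6457        11.2914          33.8742
  3         7.00         5.0702        15.2107          60.8427
  4         7.00         4.5534        18.2137          91.0683
  5         7.00         4.0893        20.4464         122.6784
  6         7.00         3.6725        22.0347         154.2432
  7       107.00        50.4141       352.8989       2,823.1910
  Σ                     79.7317       446.3822       3,298.4707
P = 79.7317.
Convexity = Σ t(t+1)·PV / [P·(1+y)²] = 3,298.4707 / (79.7317 × 1.239882) = 33.36578.

33.37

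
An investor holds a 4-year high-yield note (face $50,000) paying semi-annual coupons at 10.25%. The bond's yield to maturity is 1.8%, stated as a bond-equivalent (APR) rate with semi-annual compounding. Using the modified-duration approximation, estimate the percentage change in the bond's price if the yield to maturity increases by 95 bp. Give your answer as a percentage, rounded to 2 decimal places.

Periodic yield y = 0.009. Modified duration first:
  t   CF        PV=CF/(1+0.009)^t    t·PV
  1     2,562.50     2,539.6432     2,539.6432
  2     2,562.50     2,516.9903     5,033.9806
  3     2,562.50     2,494.5394     7,483.6183
  4     2,562.50     2,472.2888     9,889.1554
  5     2,562.50     2,450.2367    12,251.1836
  6     2,562.50     2,428.3813    14,570.2877
  7     2,562.50     2,406.7208    16,847.0456
  8    52,562.50    48,926.7855   391,414.2838
  Σ                 66,235.5861   460,029.1981
P = 66,235.5861; D_Mac = 6.94535 half-year periods = 3.47267 yrs; D_mod = 3.47267/(1+0.009) = 3.44170 yrs.
ΔP/P ≈ -D_mod · Δy = -3.44170 × (+0.0095) = -0.032696 = -3.2696%.

-3.27%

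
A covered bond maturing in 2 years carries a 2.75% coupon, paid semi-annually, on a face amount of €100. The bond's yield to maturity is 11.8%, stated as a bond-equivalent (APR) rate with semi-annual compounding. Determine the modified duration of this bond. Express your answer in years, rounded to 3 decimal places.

Periodic yield y = 0.059. First find Macaulay duration:
  t   CF        PV=CF/(1+0.059)^t    t·PV
  1        1.375         1.2984         1.2984
  2        1.375         1.2261         2.4521
  3        1.375         1.1578         3.4733
  4      101.375        80.6022       322.4089
  Σ                     84.2844       329.6327
P = 84.2844; Macaulay duration = 329.6327 / 84.2844 = 3.91096 half-year periods = 1.95548 years.
Modified duration = D_Mac / (1 + y) = 1.95548 / 1.059 = 1.84653 years.

1.847 years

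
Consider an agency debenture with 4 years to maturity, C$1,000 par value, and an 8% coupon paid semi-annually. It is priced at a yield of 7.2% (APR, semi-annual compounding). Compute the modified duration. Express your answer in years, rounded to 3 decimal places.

3.387 years

Periodic yield y = 0.036. First find Macaulay duration:
  t   CF        PV=CF/(1+0.036)^t    t·PV
  1        40.00        38.6100        38.6100
  2        40.00        37.2684        74.5368
  3        40.00        35.9733       107.9200
  4        40.00        34.7233       138.8932
  5        40.00        33.5167       167.5835
  6        40.00        32.3520       194.1121
  7        40.00        31.2278       218.5948
  8     1,040.00       783.7098     6,269.6787
  Σ                  1,027.3814     7,209.9291
P = 1,027.3814; Macaulay duration = 7,209.9291 / 1,027.3814 = 7.01777 half-year periods = 3.50889 years.
Modified duration = D_Mac / (1 + y) = 3.50889 / 1.036 = 3.38696 years.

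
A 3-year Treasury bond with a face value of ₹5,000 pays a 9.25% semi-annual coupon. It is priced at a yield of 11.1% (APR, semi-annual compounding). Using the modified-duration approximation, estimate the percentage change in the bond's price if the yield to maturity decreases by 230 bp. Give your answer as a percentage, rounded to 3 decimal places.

+5.837%

Periodic yield y = 0.0555. Modified duration first:
  t   CF        PV=CF/(1+0.0555)^t    t·PV
  1       231.25       219.0905       219.0905
  2       231.25       207.5703       415.1407
  3       231.25       196.6559       589.9678
  4       231.25       186.3154       745.2617
  5       231.25       176.5186       882.5932
  6     5,231.25     3,783.1717    22,699.0301
  Σ                  4,769.3224    25,551.0838
P = 4,769.3224; D_Mac = 5.35738 half-year periods = 2.67869 yrs; D_mod = 2.67869/(1+0.0555) = 2.53784 yrs.
ΔP/P ≈ -D_mod · Δy = -2.53784 × (-0.023) = +0.058370 = +5.8370%.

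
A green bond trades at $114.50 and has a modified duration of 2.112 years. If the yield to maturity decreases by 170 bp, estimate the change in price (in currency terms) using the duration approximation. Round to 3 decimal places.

+$4.111

Duration approximation: ΔP/P ≈ -D_mod · Δy = -2.112 × (-0.017) = +0.035904.
ΔP ≈ 114.50 × (+0.035904) = +4.111008.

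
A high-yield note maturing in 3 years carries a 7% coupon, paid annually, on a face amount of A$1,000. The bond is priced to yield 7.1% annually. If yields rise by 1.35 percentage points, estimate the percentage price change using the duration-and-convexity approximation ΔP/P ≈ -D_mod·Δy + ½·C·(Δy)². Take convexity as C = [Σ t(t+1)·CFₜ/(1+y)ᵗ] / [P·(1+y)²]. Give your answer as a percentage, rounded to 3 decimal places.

With y = 0.071:
  t   CF        PV=CF/(1+0.071)^t    t·PV        t(t+1)·PV
  1        70.00        65.3595        65.3595         130.7190
  2        70.00        61.0266       122.0532         366.1595
  3     1,070.00       870.9944     2,612.9832      10,451.9329
  Σ                    997.3805     2,800.3959      10,948.8113
P = 997.3805; D_Mac = 2.80775 yrs; D_mod = 2.62162 yrs; C = 9.57034.
Duration effect: -2.62162 × (+0.0135) = -0.035392
Convexity effect: 0.5 × 9.57034 × (0.0135)² = +0.0008721
ΔP/P ≈ -0.035392 + 0.0008721 = -0.034520 = -3.4520%.

-3.452%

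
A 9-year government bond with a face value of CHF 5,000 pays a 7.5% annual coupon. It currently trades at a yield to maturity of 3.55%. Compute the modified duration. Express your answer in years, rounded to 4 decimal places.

6.9015 years

Periodic yield y = 0.0355. First find Macaulay duration:
  t   CF        PV=CF/(1+0.0355)^t    t·PV
  1       375.00       362.1439       362.1439
  2       375.00       349.7285       699.4571
  3       375.00       337.7388     1,013.2164
  4       375.00       326.1601     1,304.6405
  5       375.00       314.9784     1,574.8919
  6       375.00       304.1800     1,825.0800
  7       375.00       293.7518     2,056.2626
  8       375.00       283.6811     2,269.4490
  9     5,375.00     3,926.6983    35,340.2851
  Σ                  6,499.0610    46,445.4265
P = 6,499.0610; Macaulay duration = 46,445.4265 / 6,499.0610 = 7.14648 years.
Modified duration = D_Mac / (1 + y) = 7.14648 / 1.0355 = 6.90148 years.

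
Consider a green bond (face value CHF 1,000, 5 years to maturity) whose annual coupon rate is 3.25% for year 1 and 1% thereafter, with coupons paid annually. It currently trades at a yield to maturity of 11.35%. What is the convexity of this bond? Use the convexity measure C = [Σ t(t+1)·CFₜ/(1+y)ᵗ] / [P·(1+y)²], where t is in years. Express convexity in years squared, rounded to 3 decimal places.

With y = 0.1135:
  t   CF        PV=CF/(1+0.1135)^t    t·PV        t(t+1)·PV
  1        32.50        29.1872        29.1872          58.3745
  2        10.00         8.0653        16.1306          48.3917
  3        10.00         7.2432        21.7295          86.9182
  4        10.00         6.5049        26.0195         130.0975
  5     1,010.00       590.0248     2,950.1240      17,700.7440
  Σ                    641.0254     3,043.1909      18,024.5259
P = 641.0254.
Convexity = Σ t(t+1)·PV / [P·(1+y)²] = 18,024.5259 / (641.0254 × 1.239882) = 22.67818.

22.678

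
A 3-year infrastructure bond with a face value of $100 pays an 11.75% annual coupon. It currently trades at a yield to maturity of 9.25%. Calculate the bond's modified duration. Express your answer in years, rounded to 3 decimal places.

2.476 years

Periodic yield y = 0.0925. First find Macaulay duration:
  t   CF        PV=CF/(1+0.0925)^t    t·PV
  1        11.75        10.7551        10.7551
  2        11.75         9.8445        19.6891
  3       111.75        85.7005       257.1014
  Σ                    106.3001       287.5456
P = 106.3001; Macaulay duration = 287.5456 / 106.3001 = 2.70503 years.
Modified duration = D_Mac / (1 + y) = 2.70503 / 1.0925 = 2.47600 years.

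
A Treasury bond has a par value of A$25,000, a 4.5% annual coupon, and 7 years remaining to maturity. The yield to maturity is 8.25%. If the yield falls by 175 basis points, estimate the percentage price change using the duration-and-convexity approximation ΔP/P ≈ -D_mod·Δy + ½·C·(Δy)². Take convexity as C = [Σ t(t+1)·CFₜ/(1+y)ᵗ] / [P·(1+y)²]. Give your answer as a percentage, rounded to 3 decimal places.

+10.373%

With y = 0.0825:
  t   CF        PV=CF/(1+0.0825)^t    t·PV        t(t+1)·PV
  1     1,125.00     1,039.2610     1,039.2610       2,078.5219
  2     1,125.00       960.0563     1,920.1126       5,760.3379
  3     1,125.00       886.8881     2,660.6642      10,642.6567
  4     1,125.00       819.2961     3,277.1845      16,385.9226
  5     1,125.00       756.8555     3,784.2777      22,705.6664
  6     1,125.00       699.1737     4,195.0423      29,365.2960
  7    26,125.00    14,998.9537   104,992.6758     839,941.4061
  Σ                 20,160.4844   121,869.2181     926,879.8076
P = 20,160.4844; D_Mac = 6.04495 yrs; D_mod = 5.58425 yrs; C = 39.23437.
Duration effect: -5.58425 × (-0.0175) = +0.097724
Convexity effect: 0.5 × 39.23437 × (-0.0175)² = +0.0060078
ΔP/P ≈ +0.097724 + 0.0060078 = +0.103732 = +10.3732%.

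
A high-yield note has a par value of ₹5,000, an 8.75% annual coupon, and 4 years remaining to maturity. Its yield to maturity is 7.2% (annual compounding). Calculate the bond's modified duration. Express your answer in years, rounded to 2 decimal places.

3.32 years

Periodic yield y = 0.072. First find Macaulay duration:
  t   CF        PV=CF/(1+0.072)^t    t·PV
  1       437.50       408.1157       408.1157
  2       437.50       380.7049       761.4098
  3       437.50       355.1352     1,065.4056
  4     5,437.50     4,117.3722    16,469.4888
  Σ                  5,261.3280    18,704.4199
P = 5,261.3280; Macaulay duration = 18,704.4199 / 5,261.3280 = 3.55508 years.
Modified duration = D_Mac / (1 + y) = 3.55508 / 1.072 = 3.31630 years.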